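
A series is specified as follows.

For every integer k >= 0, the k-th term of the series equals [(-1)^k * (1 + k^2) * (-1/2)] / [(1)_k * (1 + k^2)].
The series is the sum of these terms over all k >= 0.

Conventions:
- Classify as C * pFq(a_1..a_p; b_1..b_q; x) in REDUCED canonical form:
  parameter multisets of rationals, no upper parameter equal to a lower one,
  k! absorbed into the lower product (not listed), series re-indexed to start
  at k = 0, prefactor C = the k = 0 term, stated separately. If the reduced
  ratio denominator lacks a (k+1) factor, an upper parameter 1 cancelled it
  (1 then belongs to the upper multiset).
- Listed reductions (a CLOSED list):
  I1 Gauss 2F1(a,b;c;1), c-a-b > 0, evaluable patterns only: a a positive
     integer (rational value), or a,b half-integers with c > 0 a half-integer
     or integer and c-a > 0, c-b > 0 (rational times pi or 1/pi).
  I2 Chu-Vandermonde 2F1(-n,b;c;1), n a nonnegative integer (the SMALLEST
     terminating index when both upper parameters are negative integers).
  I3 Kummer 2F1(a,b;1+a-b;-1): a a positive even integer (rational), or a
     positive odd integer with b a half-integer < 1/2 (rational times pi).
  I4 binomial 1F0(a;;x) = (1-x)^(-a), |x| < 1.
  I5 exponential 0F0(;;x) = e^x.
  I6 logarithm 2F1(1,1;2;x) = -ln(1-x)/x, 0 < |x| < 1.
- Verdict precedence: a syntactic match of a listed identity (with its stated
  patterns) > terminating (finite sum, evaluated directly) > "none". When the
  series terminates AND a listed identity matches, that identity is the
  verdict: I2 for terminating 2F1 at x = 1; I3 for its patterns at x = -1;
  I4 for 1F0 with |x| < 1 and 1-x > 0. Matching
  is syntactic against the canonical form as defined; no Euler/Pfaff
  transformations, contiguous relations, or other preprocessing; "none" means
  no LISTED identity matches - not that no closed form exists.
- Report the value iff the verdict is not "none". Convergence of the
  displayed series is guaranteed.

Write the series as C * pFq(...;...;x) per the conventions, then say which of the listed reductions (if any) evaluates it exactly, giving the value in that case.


Reduced: x = -1, 0F0, upper = {-}, lower = {-}, C = -1/2. Verdict at x = -1: the I5 exponential reduction matches (the 0F0 exponential series at x = -1). Sum: (-1/2) * e^(-1).

Key observation: t_0 = -1/2 here, and striking the common factor k^2 + 1 reduces the term (prefactor -1/2).
Consecutive-term ratio: r(k) = (-1) * 1 / [(k+1)] - rational; roots negated = parameters, x = (-1), C = -1/2.


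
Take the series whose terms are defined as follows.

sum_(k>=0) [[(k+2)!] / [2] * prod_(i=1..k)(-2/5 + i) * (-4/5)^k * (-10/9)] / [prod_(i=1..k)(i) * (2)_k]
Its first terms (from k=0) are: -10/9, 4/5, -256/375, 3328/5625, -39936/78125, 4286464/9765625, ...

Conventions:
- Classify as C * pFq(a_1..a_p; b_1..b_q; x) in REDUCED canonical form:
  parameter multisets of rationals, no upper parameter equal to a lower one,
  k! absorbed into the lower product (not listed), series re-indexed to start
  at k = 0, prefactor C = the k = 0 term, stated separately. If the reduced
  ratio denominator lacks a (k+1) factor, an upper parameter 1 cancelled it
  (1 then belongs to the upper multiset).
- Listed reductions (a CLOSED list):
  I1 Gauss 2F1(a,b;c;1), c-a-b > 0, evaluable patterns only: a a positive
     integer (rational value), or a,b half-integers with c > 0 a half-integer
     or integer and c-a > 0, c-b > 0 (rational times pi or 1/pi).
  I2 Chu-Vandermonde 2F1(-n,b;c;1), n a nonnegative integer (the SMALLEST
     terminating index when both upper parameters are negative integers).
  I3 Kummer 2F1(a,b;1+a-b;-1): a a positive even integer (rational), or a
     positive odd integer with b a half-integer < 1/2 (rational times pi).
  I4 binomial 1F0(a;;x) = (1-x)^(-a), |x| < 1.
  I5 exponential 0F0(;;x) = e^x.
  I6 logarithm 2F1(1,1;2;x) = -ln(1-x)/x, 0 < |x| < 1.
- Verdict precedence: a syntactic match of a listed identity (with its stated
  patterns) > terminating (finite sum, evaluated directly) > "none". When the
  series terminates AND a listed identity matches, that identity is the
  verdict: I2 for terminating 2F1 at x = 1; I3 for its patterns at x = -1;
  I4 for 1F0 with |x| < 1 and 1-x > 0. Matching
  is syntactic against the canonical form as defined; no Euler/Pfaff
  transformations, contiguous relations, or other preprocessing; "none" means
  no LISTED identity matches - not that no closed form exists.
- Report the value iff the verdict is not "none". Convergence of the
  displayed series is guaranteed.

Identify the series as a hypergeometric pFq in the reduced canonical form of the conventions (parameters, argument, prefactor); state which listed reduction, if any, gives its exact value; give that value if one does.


x = -4/5 here; the reduced form reads 2F1, upper {3/5, 3}, lower {2}, C = -10/9. Verdict: no listed reduction: x = -4/5 and upper {3/5, 3} fail every I1-I6 pattern.

Structural cue: t_0 being -10/9, the factorial ratio (prefactor -10/9) (k+a-1)!/(a-1)! is a rising factorial (a)_k.
Adjacent-term ratio: r(k) = (-4/5) * (k+3/5) (k+3) / [(k+2) (k+1)] - rational in k. x = (-4/5); t_0 = -10/9; negate the roots.


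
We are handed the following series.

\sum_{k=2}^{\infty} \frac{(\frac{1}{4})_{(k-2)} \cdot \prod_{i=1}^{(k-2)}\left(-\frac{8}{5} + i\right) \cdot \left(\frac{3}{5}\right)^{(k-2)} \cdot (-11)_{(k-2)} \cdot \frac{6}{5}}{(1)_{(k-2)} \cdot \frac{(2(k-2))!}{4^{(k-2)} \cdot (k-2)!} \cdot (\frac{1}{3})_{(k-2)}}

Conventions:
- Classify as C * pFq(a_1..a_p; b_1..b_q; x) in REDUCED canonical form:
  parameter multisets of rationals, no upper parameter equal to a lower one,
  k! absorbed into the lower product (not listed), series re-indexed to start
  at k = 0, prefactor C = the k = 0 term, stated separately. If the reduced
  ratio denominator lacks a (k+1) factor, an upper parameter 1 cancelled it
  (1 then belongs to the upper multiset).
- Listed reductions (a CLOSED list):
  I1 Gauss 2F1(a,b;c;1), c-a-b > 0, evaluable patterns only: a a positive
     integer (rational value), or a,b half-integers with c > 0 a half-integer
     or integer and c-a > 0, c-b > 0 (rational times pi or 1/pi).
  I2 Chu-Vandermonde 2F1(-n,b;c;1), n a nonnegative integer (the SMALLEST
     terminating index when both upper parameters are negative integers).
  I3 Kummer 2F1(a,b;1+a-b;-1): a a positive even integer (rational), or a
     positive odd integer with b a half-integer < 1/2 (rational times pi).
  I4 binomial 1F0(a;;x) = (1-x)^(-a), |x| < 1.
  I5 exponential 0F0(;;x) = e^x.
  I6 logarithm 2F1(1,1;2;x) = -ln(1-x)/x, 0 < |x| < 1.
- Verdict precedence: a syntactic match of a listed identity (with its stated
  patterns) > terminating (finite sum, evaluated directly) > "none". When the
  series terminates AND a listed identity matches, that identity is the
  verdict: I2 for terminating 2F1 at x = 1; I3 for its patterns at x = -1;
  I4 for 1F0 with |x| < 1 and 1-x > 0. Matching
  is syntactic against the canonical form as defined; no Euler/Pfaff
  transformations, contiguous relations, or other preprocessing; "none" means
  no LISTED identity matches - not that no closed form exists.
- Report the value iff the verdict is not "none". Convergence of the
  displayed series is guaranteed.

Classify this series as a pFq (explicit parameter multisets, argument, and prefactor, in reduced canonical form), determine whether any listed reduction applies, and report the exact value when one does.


At argument \frac{3}{5}: a 3F2 with upper {-11, -\frac{3}{5}, \frac{1}{4}}, lower {\frac{1}{3}, \frac{1}{2}}, scaled by C = \frac{6}{5}. Verdict: terminating. With -11 upstairs the series is a 12-term polynomial sum; evaluated term by term. Value: \frac{1776740185261195782995166549}{310785217285156250000000000}.

Structural cue: t_0 being \frac{6}{5}, (1)_k (C = 6/5) is k! itself.
Ratio: r(k) = \frac{3}{5} * (k-11) (k-\frac{3}{5}) (k+\frac{1}{4}) / [(k+\frac{1}{3}) (k+\frac{1}{2}) (k+1)] - rational; roots negated = parameters, x = \frac{3}{5}, C = \frac{6}{5}.


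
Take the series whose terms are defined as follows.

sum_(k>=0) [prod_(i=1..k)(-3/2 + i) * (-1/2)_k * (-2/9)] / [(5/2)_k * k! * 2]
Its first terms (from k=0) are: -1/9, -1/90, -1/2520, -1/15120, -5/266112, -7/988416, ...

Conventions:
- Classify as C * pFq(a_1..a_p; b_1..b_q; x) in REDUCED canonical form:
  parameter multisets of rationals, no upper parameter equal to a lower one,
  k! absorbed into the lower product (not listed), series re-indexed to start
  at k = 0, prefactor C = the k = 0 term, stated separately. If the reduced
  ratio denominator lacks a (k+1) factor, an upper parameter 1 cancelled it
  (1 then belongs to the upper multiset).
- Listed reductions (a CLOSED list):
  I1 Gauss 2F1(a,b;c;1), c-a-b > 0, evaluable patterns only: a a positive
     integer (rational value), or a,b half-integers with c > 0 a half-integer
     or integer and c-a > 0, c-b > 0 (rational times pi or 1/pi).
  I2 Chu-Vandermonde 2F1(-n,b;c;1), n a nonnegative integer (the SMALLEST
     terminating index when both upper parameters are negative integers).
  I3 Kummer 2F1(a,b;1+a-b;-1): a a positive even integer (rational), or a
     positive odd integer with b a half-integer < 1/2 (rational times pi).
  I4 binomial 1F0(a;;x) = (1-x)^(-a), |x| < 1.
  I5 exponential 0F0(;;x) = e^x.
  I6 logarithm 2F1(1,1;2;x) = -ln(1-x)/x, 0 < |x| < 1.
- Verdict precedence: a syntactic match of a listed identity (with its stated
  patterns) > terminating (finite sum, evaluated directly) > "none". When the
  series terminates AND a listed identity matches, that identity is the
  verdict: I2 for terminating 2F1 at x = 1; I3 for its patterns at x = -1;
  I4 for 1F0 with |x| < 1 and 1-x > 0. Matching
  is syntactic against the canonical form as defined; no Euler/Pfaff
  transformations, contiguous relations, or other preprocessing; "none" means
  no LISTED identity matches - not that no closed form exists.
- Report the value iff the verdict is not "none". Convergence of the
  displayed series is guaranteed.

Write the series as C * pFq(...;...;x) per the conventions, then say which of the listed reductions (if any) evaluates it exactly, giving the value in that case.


Reduced: x = 1, 2F1, upper = {-1/2, -1/2}, lower = {5/2}, C = -1/9. Verdict: Gauss's theorem I1 (half-integer case) fires (x = 1; upper {-1/2, -1/2} half-integers, c = 5/2 in the evaluable pattern). Hence: (-5/128) * pi.

Key step: x = 1 and the constant factors (C = -1/9, x = 1) combine into one prefactor.
Consecutive-term ratio: r(k) = 1 * (k-1/2) (k-1/2) / [(k+5/2) (k+1)] - poly over poly, x = 1 from leading terms; C = -1/9 at k = 0.


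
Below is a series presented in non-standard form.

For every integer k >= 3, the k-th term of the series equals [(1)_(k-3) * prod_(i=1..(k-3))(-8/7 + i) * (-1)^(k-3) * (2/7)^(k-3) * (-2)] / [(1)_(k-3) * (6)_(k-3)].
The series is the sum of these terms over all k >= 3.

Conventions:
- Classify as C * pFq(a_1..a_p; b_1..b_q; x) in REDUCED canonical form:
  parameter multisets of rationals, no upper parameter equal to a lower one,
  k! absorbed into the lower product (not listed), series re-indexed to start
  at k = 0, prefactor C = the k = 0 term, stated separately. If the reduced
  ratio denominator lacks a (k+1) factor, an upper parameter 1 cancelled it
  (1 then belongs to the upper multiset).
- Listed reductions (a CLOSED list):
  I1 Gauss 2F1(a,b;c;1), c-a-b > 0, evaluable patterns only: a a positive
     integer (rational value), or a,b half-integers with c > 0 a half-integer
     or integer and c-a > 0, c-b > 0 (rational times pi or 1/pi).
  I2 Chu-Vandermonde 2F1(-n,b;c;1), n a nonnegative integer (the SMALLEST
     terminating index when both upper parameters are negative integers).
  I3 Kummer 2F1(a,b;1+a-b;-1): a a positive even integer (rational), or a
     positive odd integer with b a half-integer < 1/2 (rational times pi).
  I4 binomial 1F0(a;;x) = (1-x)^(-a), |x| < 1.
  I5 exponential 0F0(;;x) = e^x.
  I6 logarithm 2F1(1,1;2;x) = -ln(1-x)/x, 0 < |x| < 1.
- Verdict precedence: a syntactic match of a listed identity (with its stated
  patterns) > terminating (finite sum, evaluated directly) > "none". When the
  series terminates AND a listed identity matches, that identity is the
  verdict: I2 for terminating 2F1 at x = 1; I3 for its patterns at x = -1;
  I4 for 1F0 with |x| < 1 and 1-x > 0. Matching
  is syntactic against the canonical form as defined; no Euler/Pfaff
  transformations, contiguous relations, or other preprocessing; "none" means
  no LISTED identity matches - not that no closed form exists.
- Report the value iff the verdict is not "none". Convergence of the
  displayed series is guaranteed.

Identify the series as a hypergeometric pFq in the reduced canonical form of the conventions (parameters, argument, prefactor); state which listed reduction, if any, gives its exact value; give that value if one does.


Key observation: t_0 being -2, the running product (C = -2, x = -2/7) telescopes to a rising factorial.
Term ratio: r(k) = (-2/7) * (k-1/7) (k+1) / [(k+6) (k+1)] ; factor over Q: parameters, x = (-2/7), and C = -2.

This is -2 * 2F1(-1/7, 1; 6; -2/7) in reduced canonical form. Verdict: none. Every listed pattern misses the 2F1 form at -2/7, upper {-1/7, 1}.


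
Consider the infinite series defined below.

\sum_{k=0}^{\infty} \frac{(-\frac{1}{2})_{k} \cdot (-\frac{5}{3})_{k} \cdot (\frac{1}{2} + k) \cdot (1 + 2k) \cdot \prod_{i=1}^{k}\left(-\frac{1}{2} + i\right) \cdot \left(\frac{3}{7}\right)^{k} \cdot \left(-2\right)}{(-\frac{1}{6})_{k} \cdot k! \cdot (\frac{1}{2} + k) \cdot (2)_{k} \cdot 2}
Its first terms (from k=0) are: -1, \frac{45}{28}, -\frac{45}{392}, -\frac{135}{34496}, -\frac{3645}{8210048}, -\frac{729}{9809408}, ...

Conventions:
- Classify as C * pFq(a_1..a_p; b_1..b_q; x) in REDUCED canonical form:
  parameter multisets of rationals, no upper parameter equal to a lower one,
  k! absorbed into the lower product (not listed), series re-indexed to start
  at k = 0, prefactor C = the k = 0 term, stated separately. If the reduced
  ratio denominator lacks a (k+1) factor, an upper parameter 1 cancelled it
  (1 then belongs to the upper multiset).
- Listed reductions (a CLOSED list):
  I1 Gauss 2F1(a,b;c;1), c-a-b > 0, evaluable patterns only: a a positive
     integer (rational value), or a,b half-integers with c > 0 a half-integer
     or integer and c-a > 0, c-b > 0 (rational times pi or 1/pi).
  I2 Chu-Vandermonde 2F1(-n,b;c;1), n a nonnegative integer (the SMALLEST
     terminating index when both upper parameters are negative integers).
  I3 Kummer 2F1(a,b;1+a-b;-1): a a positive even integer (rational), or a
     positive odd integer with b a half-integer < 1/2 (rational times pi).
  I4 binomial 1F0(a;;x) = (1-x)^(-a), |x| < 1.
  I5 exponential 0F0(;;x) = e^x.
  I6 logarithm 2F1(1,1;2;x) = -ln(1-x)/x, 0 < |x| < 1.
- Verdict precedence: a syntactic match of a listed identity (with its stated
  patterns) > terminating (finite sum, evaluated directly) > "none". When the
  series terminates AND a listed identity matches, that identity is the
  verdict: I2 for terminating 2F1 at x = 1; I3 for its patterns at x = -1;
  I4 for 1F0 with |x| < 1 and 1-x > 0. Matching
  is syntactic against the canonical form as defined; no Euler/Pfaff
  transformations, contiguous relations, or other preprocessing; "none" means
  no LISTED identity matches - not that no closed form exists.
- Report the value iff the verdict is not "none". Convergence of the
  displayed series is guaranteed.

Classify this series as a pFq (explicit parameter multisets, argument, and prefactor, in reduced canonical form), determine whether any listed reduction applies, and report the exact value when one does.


Structural cue: from the first term -1: striking the common factor k + 1/2 reduces the term (prefactor -1).
Adjacent-term ratio: r(k) = \frac{3}{7} * (k-\frac{5}{3}) (k-\frac{1}{2}) (k+\frac{3}{2}) / [(k-\frac{1}{6}) (k+2) (k+1)] - rational in k. x = \frac{3}{7}; t_0 = -1; negate the roots.

Classification (C = -1): 3F2 with upper {-\frac{5}{3}, -\frac{1}{2}, \frac{3}{2}}, lower {-\frac{1}{6}, 2}, argument x = \frac{3}{7}. Verdict: no listed reduction: x = \frac{3}{7} and upper {-\frac{5}{3}, -\frac{1}{2}, \frac{3}{2}} fail every I1-I6 pattern.


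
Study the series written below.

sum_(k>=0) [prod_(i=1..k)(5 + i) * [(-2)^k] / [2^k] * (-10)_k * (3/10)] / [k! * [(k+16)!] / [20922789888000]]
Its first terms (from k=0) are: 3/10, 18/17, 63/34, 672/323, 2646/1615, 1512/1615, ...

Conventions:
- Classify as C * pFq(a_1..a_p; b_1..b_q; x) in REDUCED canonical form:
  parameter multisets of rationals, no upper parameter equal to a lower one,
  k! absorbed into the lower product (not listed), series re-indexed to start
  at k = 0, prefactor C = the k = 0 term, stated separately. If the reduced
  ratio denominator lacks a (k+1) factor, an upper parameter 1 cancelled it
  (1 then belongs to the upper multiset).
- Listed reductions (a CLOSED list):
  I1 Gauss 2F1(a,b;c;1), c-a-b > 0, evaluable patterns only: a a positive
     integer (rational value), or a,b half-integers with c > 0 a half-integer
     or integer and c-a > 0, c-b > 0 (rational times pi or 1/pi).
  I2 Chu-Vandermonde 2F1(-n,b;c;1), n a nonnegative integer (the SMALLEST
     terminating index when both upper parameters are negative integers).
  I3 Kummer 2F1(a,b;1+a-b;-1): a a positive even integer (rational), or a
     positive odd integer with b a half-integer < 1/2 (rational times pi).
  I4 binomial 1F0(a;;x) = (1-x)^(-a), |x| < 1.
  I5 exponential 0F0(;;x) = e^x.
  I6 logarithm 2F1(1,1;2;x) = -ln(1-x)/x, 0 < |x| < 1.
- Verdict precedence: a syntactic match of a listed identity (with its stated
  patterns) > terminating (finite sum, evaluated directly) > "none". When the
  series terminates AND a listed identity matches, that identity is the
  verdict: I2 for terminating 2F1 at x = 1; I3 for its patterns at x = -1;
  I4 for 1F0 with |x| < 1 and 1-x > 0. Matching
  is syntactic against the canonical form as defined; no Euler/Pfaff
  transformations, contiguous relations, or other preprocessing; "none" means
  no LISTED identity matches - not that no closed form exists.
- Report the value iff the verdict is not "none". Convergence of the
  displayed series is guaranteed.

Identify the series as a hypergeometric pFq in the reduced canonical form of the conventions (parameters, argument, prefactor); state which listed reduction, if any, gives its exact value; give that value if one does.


Key observation: from the first term 3/10: the denominator's factorial ratio (C = 3/10) is a lower Pochhammer.
Adjacent-term ratio: r(k) = (-1) * (k-10) (k+6) / [(k+17) (k+1)] ; factor over Q: parameters, x = (-1), and C = 3/10.

Classification (C = 3/10): 2F1 with upper {-10, 6}, lower {17}, argument x = -1. Verdict at x = -1: Kummer (I3) matches (x = -1; c = 17 equals 1+a-b for upper {-10, 6}: listed pattern). Exact value: 42/5.


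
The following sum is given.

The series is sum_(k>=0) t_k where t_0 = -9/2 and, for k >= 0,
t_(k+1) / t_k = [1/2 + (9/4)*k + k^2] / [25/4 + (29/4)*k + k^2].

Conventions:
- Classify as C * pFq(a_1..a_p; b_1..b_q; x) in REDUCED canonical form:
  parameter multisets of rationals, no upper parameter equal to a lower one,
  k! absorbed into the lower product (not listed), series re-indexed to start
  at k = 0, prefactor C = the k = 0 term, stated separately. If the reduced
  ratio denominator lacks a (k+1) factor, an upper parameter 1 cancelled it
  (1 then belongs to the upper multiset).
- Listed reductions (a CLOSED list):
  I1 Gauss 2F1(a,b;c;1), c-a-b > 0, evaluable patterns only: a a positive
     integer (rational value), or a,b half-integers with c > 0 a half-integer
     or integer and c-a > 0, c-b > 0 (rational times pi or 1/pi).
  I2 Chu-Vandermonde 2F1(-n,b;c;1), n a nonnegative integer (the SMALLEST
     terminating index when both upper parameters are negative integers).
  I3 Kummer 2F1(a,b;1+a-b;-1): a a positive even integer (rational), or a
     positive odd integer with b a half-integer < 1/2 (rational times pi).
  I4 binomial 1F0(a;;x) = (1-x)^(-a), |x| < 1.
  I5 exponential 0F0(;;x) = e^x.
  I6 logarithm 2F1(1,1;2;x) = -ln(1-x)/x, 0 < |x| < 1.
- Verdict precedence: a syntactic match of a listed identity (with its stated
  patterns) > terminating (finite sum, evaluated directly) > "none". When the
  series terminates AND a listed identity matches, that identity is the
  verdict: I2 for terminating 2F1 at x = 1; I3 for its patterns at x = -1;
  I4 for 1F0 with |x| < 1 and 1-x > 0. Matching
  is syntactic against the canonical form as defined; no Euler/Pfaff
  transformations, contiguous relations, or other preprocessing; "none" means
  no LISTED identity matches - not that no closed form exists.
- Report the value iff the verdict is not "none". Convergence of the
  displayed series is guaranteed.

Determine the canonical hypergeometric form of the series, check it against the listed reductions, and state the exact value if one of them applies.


Prefactor -9/2, argument 1: 2F1 with upper {1/4, 2} over lower {25/4}. Verdict: Gauss (I1, integer-parameter pattern) matches (x = 1: the Gamma ratio telescopes since c-a-b = 4 > 0 and a = 2 in Z>0). Hence: -3213/640.

Key observation: t_0 = -9/2 here, and roots of the ratio polynomials (C = -9/2, x = 1) are the negated parameters.
Ratio: r(k) = 1 * (k+1/4) (k+2) / [(k+25/4) (k+1)] - rational in k. x = 1; t_0 = -9/2; negate the roots.


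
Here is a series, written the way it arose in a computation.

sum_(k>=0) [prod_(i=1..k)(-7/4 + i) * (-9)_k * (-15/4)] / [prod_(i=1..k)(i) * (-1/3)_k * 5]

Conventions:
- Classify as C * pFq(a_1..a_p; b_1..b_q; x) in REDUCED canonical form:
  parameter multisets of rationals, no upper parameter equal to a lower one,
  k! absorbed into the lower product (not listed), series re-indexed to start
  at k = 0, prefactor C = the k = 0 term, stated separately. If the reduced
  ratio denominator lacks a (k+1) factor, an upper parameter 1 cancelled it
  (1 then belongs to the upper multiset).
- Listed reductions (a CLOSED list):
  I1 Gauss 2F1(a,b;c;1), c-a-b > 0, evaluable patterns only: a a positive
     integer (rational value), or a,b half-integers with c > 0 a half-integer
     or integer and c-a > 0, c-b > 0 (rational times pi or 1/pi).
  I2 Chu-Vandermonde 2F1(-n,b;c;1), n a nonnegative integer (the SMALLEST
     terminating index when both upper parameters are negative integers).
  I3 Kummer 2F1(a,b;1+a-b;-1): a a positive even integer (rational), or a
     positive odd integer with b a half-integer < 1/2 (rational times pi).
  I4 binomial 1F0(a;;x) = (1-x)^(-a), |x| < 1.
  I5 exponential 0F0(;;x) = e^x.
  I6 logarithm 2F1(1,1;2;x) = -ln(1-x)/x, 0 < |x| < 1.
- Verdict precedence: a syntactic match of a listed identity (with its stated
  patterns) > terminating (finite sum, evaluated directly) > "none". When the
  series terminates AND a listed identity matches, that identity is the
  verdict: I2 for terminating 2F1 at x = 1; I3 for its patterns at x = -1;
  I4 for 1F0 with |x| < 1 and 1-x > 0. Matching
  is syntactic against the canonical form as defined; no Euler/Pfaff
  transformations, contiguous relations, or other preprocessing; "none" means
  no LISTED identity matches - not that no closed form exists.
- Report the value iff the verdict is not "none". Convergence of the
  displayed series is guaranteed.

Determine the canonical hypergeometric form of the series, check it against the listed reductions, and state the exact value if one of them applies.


Structural cue: x = 1 and the product of the first k integers (C = -3/4) is k!.
Ratio: r(k) = 1 * (k-9) (k-3/4) / [(k-1/3) (k+1)] - rational in k. x = 1; t_0 = -3/4; negate the roots.

Canonical form: C = -3/4 times 2F1 with upper {-9, -3/4}, lower {-1/3}, x = 1. Verdict at x = 1: Vandermonde's identity (I2) matches (terminating 2F1 at x = 1 with n = 9, b = -3/4, c = -1/3). Value: 22091932707/3087007744.


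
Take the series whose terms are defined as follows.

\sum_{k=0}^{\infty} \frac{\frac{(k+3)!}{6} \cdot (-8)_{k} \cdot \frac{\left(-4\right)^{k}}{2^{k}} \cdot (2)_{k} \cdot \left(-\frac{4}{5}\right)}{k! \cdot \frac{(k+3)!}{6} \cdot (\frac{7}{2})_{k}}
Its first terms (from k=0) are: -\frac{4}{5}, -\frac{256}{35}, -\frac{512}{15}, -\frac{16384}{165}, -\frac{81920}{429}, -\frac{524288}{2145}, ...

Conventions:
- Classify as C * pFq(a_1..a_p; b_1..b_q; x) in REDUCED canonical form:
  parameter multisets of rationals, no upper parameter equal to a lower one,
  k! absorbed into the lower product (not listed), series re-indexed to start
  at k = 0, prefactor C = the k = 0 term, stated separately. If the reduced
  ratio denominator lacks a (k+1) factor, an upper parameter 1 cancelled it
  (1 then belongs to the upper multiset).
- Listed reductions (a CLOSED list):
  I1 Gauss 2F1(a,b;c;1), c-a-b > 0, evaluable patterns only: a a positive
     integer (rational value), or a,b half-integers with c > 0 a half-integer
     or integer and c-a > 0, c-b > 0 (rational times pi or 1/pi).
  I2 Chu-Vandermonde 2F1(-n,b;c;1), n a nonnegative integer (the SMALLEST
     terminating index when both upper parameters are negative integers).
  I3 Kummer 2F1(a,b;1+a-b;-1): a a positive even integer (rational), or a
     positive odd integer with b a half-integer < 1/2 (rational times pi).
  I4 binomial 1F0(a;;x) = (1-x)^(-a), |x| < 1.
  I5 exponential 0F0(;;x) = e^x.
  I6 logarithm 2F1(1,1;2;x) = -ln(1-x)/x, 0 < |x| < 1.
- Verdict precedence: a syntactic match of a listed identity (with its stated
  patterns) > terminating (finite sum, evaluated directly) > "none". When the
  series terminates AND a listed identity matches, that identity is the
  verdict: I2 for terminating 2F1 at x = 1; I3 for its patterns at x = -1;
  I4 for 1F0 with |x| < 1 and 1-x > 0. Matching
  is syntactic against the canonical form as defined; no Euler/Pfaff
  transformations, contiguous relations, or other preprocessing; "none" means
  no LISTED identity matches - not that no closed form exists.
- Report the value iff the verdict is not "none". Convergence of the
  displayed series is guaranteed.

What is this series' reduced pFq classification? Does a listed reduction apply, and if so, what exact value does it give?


Reduced: x = -2, 2F1, upper = {-8, 2}, lower = {\frac{7}{2}}, C = -\frac{4}{5}. Verdict: terminating (-8 upstairs). 9 nonzero terms in all; added directly. Its exact value is -\frac{18807964}{20995}.

Key step: t_0 = -\frac{4}{5} here, and the factorial ratio (C = -4/5, x = -2) (k+a-1)!/(a-1)! is a rising factorial (a)_k.
Term ratio: r(k) = -2 * (k-8) (k+2) / [(k+\frac{7}{2}) (k+1)] - poly over poly, x = -2 from leading terms; C = -\frac{4}{5} at k = 0.


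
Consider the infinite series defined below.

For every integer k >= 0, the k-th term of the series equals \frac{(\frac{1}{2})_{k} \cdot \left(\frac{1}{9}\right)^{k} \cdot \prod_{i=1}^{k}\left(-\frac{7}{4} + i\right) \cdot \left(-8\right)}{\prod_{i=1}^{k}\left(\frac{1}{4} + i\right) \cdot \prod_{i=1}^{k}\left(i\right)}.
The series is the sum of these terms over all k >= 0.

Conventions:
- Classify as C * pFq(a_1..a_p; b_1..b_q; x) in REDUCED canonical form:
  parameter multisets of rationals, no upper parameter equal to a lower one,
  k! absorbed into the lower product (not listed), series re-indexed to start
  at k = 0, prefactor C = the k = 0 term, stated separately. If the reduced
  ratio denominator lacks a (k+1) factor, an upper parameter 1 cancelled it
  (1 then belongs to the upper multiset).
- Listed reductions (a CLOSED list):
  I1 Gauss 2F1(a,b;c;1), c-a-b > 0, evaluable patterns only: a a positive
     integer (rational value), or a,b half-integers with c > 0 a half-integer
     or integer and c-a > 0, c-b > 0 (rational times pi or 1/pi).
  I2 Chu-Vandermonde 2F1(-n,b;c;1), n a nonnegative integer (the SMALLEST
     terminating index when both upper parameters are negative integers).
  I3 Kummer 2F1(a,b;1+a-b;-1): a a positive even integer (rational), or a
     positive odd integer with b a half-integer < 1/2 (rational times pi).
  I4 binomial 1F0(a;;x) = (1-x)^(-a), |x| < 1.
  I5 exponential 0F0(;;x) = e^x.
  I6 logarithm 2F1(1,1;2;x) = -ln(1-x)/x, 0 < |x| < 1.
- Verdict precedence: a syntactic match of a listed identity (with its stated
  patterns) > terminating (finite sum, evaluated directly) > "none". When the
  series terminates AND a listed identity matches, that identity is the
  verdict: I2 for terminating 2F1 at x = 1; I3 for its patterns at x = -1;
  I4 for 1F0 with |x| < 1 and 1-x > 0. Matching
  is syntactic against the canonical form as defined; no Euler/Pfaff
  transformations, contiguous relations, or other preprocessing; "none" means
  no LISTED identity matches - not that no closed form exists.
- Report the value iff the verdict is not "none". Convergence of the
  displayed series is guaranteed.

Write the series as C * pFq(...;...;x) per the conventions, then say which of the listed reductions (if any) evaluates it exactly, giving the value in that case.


Structural cue: t_0 = -8 here, and the running product (C = -8) telescopes to a rising factorial.
Adjacent-term ratio: r(k) = \frac{1}{9} * (k-\frac{3}{4}) (k+\frac{1}{2}) / [(k+\frac{5}{4}) (k+1)] - rational; roots negated = parameters, x = \frac{1}{9}, C = -8.

This is -8 * 2F1(-\frac{3}{4}, \frac{1}{2}; \frac{5}{4}; \frac{1}{9}) in reduced canonical form. Verdict: none. No listed pattern accepts 2F1(-\frac{3}{4}, \frac{1}{2}; \frac{5}{4}; \frac{1}{9}).


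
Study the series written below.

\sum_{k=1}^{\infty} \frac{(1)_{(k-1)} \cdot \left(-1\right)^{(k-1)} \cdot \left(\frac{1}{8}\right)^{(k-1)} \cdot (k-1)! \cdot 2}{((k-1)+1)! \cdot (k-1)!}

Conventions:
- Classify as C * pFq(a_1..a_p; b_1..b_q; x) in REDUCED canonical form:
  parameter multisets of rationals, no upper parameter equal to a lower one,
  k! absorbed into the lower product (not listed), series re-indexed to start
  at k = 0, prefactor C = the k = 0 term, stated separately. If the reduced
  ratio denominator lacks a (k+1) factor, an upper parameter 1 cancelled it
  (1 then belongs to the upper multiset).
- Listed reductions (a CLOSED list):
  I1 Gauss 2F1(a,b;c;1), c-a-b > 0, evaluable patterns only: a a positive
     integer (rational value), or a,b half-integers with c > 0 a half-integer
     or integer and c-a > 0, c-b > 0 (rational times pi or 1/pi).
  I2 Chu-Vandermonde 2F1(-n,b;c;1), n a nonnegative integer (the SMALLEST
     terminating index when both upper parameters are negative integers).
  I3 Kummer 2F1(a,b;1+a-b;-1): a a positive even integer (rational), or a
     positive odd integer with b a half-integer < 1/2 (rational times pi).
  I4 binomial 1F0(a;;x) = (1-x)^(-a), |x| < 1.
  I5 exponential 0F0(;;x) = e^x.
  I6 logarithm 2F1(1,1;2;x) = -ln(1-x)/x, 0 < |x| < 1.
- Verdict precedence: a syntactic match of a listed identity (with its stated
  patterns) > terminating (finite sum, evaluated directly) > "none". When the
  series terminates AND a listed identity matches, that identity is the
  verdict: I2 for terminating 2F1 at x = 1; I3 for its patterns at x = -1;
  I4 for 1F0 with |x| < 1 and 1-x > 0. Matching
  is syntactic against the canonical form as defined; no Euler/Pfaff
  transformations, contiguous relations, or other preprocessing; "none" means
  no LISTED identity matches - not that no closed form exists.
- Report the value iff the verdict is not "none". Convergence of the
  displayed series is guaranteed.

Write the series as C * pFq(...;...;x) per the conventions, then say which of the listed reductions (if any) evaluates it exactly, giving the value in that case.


x = -\frac{1}{8} here; the reduced form reads 2F1, upper {1, 1}, lower {2}, C = 2. Verdict: this is the I6 logarithm reduction (the logarithm: parameters (1,1;2), x = -\frac{1}{8}). Sum: 16 \cdot \ln\left(\frac{9}{8}\right).

Key step: from the first term 2: the factorial ratio (C = 2) (k+a-1)!/(a-1)! is a rising factorial (a)_k.
Term ratio: r(k) = -\frac{1}{8} * (k+1) (k+1) / [(k+2) (k+1)] - rational; roots negated = parameters, x = -\frac{1}{8}, C = 2.


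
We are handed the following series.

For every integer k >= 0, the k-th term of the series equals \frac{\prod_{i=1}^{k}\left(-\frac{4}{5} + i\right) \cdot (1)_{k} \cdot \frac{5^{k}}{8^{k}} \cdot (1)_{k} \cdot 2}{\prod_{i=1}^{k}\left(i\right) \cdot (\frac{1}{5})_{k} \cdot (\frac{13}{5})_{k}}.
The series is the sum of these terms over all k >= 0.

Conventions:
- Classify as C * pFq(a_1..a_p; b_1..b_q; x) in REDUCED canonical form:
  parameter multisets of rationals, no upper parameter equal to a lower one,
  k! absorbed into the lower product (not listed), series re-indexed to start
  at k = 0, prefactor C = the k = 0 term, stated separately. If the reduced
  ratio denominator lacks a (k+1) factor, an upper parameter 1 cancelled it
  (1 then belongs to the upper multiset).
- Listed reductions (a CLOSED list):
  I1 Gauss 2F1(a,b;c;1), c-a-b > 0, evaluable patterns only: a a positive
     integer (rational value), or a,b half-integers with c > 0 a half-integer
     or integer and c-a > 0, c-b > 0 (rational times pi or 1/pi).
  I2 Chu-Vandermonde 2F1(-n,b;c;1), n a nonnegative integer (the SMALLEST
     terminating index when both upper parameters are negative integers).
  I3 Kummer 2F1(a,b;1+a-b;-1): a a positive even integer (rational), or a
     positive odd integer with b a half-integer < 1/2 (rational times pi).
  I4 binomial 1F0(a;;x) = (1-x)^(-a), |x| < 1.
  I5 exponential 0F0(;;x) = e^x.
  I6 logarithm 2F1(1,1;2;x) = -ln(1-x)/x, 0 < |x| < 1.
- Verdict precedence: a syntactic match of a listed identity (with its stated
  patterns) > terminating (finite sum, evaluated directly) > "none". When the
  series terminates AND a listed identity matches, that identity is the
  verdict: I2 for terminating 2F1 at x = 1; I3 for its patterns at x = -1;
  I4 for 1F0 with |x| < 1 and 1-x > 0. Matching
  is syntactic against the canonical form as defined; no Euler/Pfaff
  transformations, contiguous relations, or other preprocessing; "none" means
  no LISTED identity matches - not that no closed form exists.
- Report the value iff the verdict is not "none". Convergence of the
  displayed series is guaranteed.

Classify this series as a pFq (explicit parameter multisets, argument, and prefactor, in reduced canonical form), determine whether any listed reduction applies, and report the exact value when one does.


Classification (C = 2): 2F1 with upper {1, 1}, lower {\frac{13}{5}}, argument x = \frac{5}{8}. Verdict: none. Every listed pattern misses the 2F1 form at \frac{5}{8}, upper {1, 1}.

Key step: with t_0 = 2, the parameter 1/5 appears in both the upper and lower lists and cancels.
Adjacent-term ratio: r(k) = \frac{5}{8} * (k+1) (k+1) / [(k+\frac{13}{5}) (k+1)] - rational; roots negated = parameters, x = \frac{5}{8}, C = 2.


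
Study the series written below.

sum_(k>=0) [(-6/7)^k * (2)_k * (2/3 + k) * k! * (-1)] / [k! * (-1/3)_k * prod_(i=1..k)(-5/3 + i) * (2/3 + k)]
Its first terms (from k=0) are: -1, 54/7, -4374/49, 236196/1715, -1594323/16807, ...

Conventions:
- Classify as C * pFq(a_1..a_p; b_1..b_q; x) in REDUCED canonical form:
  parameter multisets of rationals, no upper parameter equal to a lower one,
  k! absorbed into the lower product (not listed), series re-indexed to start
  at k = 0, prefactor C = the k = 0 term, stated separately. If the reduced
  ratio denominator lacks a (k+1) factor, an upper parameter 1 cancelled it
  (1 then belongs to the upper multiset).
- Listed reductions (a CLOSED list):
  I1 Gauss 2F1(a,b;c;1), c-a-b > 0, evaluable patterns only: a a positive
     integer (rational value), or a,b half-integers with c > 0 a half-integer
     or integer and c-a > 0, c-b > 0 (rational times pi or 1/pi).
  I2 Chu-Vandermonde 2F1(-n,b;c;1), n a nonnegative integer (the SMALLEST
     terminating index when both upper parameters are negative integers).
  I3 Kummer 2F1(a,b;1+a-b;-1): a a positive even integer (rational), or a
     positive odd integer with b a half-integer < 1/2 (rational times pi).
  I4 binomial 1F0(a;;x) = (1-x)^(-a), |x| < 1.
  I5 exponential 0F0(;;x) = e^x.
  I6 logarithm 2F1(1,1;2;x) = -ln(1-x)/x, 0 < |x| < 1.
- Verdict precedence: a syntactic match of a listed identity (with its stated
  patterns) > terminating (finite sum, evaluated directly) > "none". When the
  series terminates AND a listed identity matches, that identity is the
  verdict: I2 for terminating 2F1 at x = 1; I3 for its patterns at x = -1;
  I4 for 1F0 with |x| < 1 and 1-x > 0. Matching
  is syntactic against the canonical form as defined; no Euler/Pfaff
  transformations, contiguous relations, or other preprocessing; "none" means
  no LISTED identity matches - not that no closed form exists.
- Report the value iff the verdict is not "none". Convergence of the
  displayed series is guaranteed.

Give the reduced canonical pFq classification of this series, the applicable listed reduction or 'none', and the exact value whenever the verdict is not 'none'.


Canonical form: C = -1 times 2F2 with upper {1, 2}, lower {-2/3, -1/3}, x = -6/7. Verdict: none. A 2F2 with upper {1, 2} fits none of I1-I6 at x = -6/7; the sum runs forever.

Key observation: from the first term -1: the factor k + 2/3 cancels (top and bottom), leaving prefactor -1.
Consecutive-term ratio: r(k) = (-6/7) * (k+1) (k+2) / [(k-2/3) (k-1/3) (k+1)] - poly over poly, x = (-6/7) from leading terms; C = -1 at k = 0.


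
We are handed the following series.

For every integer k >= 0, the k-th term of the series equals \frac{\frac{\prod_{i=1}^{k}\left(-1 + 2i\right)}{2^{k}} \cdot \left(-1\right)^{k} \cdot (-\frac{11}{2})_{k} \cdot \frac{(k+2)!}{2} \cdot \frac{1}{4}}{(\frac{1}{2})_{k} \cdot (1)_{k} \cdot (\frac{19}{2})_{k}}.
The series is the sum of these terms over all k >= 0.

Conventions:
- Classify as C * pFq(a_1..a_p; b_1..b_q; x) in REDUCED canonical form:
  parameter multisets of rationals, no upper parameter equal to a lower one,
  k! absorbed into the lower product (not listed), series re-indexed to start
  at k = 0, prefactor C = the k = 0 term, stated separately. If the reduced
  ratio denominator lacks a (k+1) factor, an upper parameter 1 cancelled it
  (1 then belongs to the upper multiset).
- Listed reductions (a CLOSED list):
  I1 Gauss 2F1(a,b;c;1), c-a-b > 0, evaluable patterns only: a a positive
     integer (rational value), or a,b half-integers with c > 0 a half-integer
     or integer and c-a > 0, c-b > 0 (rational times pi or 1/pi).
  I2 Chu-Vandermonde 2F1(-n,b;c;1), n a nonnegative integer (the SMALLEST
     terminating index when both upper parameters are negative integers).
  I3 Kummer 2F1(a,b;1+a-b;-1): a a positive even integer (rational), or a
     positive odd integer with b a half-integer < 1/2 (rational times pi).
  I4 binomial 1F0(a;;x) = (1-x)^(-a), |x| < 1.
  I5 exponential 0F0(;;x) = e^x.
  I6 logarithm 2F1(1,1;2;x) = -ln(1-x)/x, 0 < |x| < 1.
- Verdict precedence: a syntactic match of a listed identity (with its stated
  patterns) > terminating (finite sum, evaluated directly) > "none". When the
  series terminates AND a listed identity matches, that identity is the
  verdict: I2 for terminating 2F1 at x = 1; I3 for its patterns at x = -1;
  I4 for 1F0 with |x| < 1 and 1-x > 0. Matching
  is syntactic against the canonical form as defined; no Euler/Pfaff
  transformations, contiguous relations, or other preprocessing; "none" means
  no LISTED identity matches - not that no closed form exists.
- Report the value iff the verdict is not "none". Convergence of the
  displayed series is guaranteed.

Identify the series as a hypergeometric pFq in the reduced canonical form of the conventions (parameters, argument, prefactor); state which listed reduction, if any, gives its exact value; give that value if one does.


First insight: from the first term \frac{1}{4}: the odd product 1*3*...*(2k-1) (prefactor 1/4) is 2^k (1/2)_k.
Consecutive-term ratio: r(k) = -1 * (k-\frac{11}{2}) (k+3) / [(k+\frac{19}{2}) (k+1)] - rational in k, leading ratio -1; with t_0 = \frac{1}{4}, classification follows.

Canonical form: C = \frac{1}{4} times 2F1 with upper {-\frac{11}{2}, 3}, lower {\frac{19}{2}}, x = -1. Verdict: Kummer (I3) fires (x = -1; c = \frac{19}{2} equals 1+a-b for upper {-\frac{11}{2}, 3}: listed pattern). Sum: \frac{109395}{262144} \cdot \pi.


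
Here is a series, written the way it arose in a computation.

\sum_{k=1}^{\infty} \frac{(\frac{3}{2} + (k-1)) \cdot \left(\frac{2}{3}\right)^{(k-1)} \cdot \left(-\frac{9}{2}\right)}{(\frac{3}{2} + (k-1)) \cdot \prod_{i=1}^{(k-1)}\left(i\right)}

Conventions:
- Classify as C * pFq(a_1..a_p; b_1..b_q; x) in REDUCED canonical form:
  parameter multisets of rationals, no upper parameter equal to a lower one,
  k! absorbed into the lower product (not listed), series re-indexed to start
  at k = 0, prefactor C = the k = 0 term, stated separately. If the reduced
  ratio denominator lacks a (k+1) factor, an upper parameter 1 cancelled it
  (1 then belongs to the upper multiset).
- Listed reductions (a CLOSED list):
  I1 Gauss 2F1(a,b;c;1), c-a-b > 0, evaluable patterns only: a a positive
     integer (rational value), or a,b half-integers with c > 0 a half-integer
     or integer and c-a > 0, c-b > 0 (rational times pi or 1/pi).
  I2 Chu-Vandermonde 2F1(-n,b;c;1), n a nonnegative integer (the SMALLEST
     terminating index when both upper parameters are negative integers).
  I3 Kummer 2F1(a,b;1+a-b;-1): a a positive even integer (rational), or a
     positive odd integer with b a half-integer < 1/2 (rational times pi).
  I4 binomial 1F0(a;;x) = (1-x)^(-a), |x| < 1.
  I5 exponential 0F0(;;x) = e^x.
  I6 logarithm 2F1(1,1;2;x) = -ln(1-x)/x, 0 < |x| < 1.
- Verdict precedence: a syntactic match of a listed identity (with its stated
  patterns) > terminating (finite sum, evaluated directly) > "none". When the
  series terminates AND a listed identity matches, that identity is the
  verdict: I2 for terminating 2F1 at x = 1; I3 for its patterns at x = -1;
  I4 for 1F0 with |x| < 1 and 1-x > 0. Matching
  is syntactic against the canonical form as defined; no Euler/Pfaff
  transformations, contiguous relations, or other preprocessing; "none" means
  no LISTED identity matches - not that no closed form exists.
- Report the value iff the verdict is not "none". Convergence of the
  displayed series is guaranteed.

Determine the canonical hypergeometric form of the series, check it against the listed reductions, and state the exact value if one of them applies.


x = \frac{2}{3} here; the reduced form reads 0F0, upper {-}, lower {-}, C = -\frac{9}{2}. Verdict: this is exponential (I5) (the 0F0 exponential series at x = \frac{2}{3}). Hence: \left(-\frac{9}{2}\right) \cdot e^{\frac{2}{3}}.

The tell: x = \frac{2}{3} and the product of the first k integers (C = -9/2, x = 2/3) is k!.
Consecutive-term ratio: r(k) = \frac{2}{3} * 1 / [(k+1)] - rational in k. x = \frac{2}{3}; t_0 = -\frac{9}{2}; negate the roots.
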